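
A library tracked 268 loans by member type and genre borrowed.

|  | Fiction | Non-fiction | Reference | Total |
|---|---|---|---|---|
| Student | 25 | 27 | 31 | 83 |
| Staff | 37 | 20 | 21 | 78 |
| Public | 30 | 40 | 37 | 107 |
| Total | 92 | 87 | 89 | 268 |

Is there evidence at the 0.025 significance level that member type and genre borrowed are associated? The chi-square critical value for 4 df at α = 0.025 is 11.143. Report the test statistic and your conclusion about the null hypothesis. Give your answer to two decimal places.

Grand total N = 268.
Expected counts (row total × column total / N):
  Student, Fiction: 83×92/268 = 28.493
  Student, Non-fiction: 83×87/268 = 26.944
  Student, Reference: 83×89/268 = 27.563
  Staff, Fiction: 78×92/268 = 26.776
  Staff, Non-fiction: 78×87/268 = 25.321
  Staff, Reference: 78×89/268 = 25.903
  Public, Fiction: 107×92/268 = 36.731
  Public, Non-fiction: 107×87/268 = 34.735
  Public, Reference: 107×89/268 = 35.534
Contributions (O − E)²/E:
  (25 − 28.493)²/28.493 = 0.4282
  (27 − 26.944)²/26.944 = 0.0001
  (31 − 27.563)²/27.563 = 0.4286
  (37 − 26.776)²/26.776 = 3.9039
  (20 − 25.321)²/25.321 = 1.1182
  (21 − 25.903)²/25.903 = 0.9281
  (30 − 36.731)²/36.731 = 1.2335
  (40 − 34.735)²/34.735 = 0.7980
  (37 − 35.534)²/35.534 = 0.0605
χ² = 0.4282 + 0.0001 + 0.4286 + 3.9039 + 1.1182 + 0.9281 + 1.2335 + 0.7980 + 0.0605 = 8.90
df = (3−1)(3−1) = 4. Since 8.90 < 11.143, fail to reject the null hypothesis of independence at α = 0.025.

8.90; fail to reject H₀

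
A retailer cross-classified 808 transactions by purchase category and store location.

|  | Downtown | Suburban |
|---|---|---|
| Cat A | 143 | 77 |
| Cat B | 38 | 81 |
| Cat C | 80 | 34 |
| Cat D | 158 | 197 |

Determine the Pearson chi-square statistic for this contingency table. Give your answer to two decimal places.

Row totals: 220, 119, 114, 355. Column totals: 419, 389. Grand total N = 808.
Expected counts (row total × column total / N):
  Cat A, Downtown: 220×419/808 = 114.084
  Cat A, Suburban: 220×389/808 = 105.916
  Cat B, Downtown: 119×419/808 = 61.709
  Cat B, Suburban: 119×389/808 = 57.291
  Cat C, Downtown: 114×419/808 = 59.116
  Cat C, Suburban: 114×389/808 = 54.884
  Cat D, Downtown: 355×419/808 = 184.090
  Cat D, Suburban: 355×389/808 = 170.910
Contributions (O − E)²/E:
  (143 − 114.084)²/114.084 = 7.3291
  (77 − 105.916)²/105.916 = 7.8943
  (38 − 61.709)²/61.709 = 9.1092
  (81 − 57.291)²/57.291 = 9.8116
  (80 − 59.116)²/59.116 = 7.3777
  (34 − 54.884)²/54.884 = 7.9466
  (158 − 184.090)²/184.090 = 3.6976
  (197 − 170.910)²/170.910 = 3.9827
χ² = 7.3291 + 7.8943 + 9.1092 + 9.8116 + 7.3777 + 7.9466 + 3.6976 + 3.9827 = 57.15

57.15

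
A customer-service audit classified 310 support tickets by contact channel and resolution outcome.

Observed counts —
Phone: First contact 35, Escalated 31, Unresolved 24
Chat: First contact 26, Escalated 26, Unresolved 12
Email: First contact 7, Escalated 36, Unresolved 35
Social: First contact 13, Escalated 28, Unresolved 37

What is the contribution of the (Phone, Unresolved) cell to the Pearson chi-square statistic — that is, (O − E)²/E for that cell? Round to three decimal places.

1.725

Row total (Phone) = 90; column total (Unresolved) = 108; N = 310.
Expected count E = 90 × 108 / 310 = 31.35484.
Contribution = (O − E)²/E = (24 − 31.35484)² / 31.35484 = 1.725.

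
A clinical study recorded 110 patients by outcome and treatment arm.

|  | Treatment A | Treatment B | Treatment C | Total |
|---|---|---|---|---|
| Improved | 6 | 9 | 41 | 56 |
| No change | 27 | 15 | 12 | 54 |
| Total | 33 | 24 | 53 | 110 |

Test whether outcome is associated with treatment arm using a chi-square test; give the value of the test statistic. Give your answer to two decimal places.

Grand total N = 110.
Expected counts (row total × column total / N):
  Improved, Treatment A: 56×33/110 = 16.8000
  Improved, Treatment B: 56×24/110 = 12.2182
  Improved, Treatment C: 56×53/110 = 26.9818
  No change, Treatment A: 54×33/110 = 16.2000
  No change, Treatment B: 54×24/110 = 11.7818
  No change, Treatment C: 54×53/110 = 26.0182
Contributions (O − E)²/E:
  (6 − 16.8000)²/16.8000 = 6.9429
  (9 − 12.2182)²/12.2182 = 0.8477
  (41 − 26.9818)²/26.9818 = 7.2831
  (27 − 16.2000)²/16.2000 = 7.2000
  (15 − 11.7818)²/11.7818 = 0.8791
  (12 − 26.0182)²/26.0182 = 7.5528
χ² = 6.9429 + 0.8477 + 7.2831 + 7.2000 + 0.8791 + 7.5528 = 30.71

30.71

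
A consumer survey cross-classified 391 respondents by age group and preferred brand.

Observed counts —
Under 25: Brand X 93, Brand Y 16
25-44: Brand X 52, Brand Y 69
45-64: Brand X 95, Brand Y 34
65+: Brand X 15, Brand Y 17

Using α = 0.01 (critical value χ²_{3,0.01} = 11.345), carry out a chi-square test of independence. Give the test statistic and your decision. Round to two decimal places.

54.59; reject H₀

Row totals: 109, 121, 129, 32. Column totals: 255, 136. Grand total N = 391.
Expected counts (row total × column total / N):
  Under 25, Brand X: 109×255/391 = 71.087
  Under 25, Brand Y: 109×136/391 = 37.913
  25-44, Brand X: 121×255/391 = 78.913
  25-44, Brand Y: 121×136/391 = 42.087
  45-64, Brand X: 129×255/391 = 84.130
  45-64, Brand Y: 129×136/391 = 44.870
  65+, Brand X: 32×255/391 = 20.870
  65+, Brand Y: 32×136/391 = 11.130
Contributions (O − E)²/E:
  (93 − 71.087)²/71.087 = 6.7548
  (16 − 37.913)²/37.913 = 12.6653
  (52 − 78.913)²/78.913 = 9.1786
  (69 − 42.087)²/42.087 = 17.2098
  (95 − 84.130)²/84.130 = 1.4045
  (34 − 44.870)²/44.870 = 2.6333
  (15 − 20.870)²/20.870 = 1.6510
  (17 − 11.130)²/11.130 = 3.0959
χ² = 6.7548 + 12.6653 + 9.1786 + 17.2098 + 1.4045 + 2.6333 + 1.6510 + 3.0959 = 54.59
df = (4−1)(2−1) = 3. Since 54.59 > 11.345, reject the null hypothesis of independence at α = 0.01.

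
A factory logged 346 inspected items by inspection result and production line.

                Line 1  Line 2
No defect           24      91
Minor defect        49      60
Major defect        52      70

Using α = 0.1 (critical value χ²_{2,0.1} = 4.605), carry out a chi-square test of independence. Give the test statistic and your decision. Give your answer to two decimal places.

Row totals: 115, 109, 122. Column totals: 125, 221. Grand total N = 346.
Expected counts (row total × column total / N):
  No defect, Line 1: 115×125/346 = 41.546
  No defect, Line 2: 115×221/346 = 73.454
  Minor defect, Line 1: 109×125/346 = 39.379
  Minor defect, Line 2: 109×221/346 = 69.621
  Major defect, Line 1: 122×125/346 = 44.075
  Major defect, Line 2: 122×221/346 = 77.925
Contributions (O − E)²/E:
  (24 − 41.546)²/41.546 = 7.4102
  (91 − 73.454)²/73.454 = 4.1912
  (49 − 39.379)²/39.379 = 2.3506
  (60 − 69.621)²/69.621 = 1.3295
  (52 − 44.075)²/44.075 = 1.4250
  (70 − 77.925)²/77.925 = 0.8060
χ² = 7.4102 + 4.1912 + 2.3506 + 1.3295 + 1.4250 + 0.8060 = 17.51
df = (3−1)(2−1) = 2. Since 17.51 > 4.605, reject the null hypothesis of independence at α = 0.1.

17.51; reject H₀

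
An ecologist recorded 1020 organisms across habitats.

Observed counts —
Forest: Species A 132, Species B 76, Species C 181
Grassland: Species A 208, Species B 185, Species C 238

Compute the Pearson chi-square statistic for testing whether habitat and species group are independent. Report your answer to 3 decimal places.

Row totals: 389, 631. Column totals: 340, 261, 419. Grand total N = 1020.
Expected counts (row total × column total / N):
  Forest, Species A: 389×340/1020 = 129.6667
  Forest, Species B: 389×261/1020 = 99.5382
  Forest, Species C: 389×419/1020 = 159.7951
  Grassland, Species A: 631×340/1020 = 210.3333
  Grassland, Species B: 631×261/1020 = 161.4618
  Grassland, Species C: 631×419/1020 = 259.2049
Contributions (O − E)²/E:
  (132 − 129.6667)²/129.6667 = 0.0420
  (76 − 99.5382)²/99.5382 = 5.5662
  (181 − 159.7951)²/159.7951 = 2.8139
  (208 − 210.3333)²/210.3333 = 0.0259
  (185 − 161.4618)²/161.4618 = 3.4314
  (238 − 259.2049)²/259.2049 = 1.7347
χ² = 0.0420 + 5.5662 + 2.8139 + 0.0259 + 3.4314 + 1.7347 = 13.614

13.614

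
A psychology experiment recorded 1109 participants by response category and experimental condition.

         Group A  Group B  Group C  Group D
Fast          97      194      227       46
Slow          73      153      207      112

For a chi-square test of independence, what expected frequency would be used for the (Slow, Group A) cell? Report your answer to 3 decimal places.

Row total (Slow) = 545; column total (Group A) = 170; grand total N = 1109.
Expected count = (row total × column total) / N = 545 × 170 / 1109 = 83.544.

83.544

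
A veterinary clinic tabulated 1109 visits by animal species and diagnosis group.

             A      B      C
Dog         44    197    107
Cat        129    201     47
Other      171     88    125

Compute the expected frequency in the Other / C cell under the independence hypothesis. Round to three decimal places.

Row total (Other) = 384; column total (C) = 279; grand total N = 1109.
Expected count = (row total × column total) / N = 384 × 279 / 1109 = 96.606.

96.606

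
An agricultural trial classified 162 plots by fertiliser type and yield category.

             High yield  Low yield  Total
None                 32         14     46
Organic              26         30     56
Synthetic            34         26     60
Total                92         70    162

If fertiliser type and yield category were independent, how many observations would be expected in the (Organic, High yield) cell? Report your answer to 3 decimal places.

31.802

Row total (Organic) = 56; column total (High yield) = 92; grand total N = 162.
Expected count = (row total × column total) / N = 56 × 92 / 162 = 31.802.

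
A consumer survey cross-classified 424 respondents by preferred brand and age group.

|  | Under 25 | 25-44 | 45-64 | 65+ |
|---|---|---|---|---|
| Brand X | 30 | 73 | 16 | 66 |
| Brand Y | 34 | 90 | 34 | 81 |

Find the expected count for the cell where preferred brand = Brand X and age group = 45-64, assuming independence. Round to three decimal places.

Row total (Brand X) = 185; column total (45-64) = 50; grand total N = 424.
Expected count = (row total × column total) / N = 185 × 50 / 424 = 21.816.

21.816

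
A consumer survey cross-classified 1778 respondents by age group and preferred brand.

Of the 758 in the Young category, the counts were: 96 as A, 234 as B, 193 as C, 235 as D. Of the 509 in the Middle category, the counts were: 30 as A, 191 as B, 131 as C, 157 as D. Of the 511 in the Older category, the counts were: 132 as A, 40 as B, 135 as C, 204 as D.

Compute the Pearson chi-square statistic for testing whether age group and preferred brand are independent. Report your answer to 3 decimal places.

Row totals: 758, 509, 511. Column totals: 258, 465, 459, 596. Grand total N = 1778.
Expected counts (row total × column total / N):
  Young, A: 758×258/1778 = 109.9910
  Young, B: 758×465/1778 = 198.2396
  Young, C: 758×459/1778 = 195.6817
  Young, D: 758×596/1778 = 254.0877
  Middle, A: 509×258/1778 = 73.8594
  Middle, B: 509×465/1778 = 133.1187
  Middle, C: 509×459/1778 = 131.4010
  Middle, D: 509×596/1778 = 170.6209
  Older, A: 511×258/1778 = 74.1496
  Older, B: 511×465/1778 = 133.6417
  Older, C: 511×459/1778 = 131.9173
  Older, D: 511×596/1778 = 171.2913
Contributions (O − E)²/E:
  (96 − 109.9910)²/109.9910 = 1.7797
  (234 − 198.2396)²/198.2396 = 6.4508
  (193 − 195.6817)²/195.6817 = 0.0368
  (235 − 254.0877)²/254.0877 = 1.4339
  (30 − 73.8594)²/73.8594 = 26.0447
  (191 − 133.1187)²/133.1187 = 25.1673
  (131 − 131.4010)²/131.4010 = 0.0012
  (157 − 170.6209)²/170.6209 = 1.0874
  (132 − 74.1496)²/74.1496 = 45.1340
  (40 − 133.6417)²/133.6417 = 65.6140
  (135 − 131.9173)²/131.9173 = 0.0720
  (204 − 171.2913)²/171.2913 = 6.2458
χ² = 1.7797 + 6.4508 + 0.0368 + 1.4339 + 26.0447 + 25.1673 + 0.0012 + 1.0874 + 45.1340 + 65.6140 + 0.0720 + 6.2458 = 179.068

179.068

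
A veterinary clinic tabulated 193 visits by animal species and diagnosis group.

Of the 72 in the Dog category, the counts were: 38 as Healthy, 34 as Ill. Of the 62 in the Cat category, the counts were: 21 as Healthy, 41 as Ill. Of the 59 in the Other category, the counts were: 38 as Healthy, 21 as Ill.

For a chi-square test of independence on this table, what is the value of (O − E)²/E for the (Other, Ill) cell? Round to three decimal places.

2.374

Row total (Other) = 59; column total (Ill) = 96; N = 193.
Expected count E = 59 × 96 / 193 = 29.3472.
Contribution = (O − E)²/E = (21 − 29.3472)² / 29.3472 = 2.374.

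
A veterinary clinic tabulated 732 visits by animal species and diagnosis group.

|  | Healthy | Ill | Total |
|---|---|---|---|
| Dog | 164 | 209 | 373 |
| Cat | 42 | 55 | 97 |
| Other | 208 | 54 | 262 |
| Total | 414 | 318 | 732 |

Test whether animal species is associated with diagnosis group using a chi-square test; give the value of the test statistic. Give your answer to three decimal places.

86.589

Grand total N = 732.
Expected counts (row total × column total / N):
  Dog, Healthy: 373×414/732 = 210.95902
  Dog, Ill: 373×318/732 = 162.04098
  Cat, Healthy: 97×414/732 = 54.86066
  Cat, Ill: 97×318/732 = 42.13934
  Other, Healthy: 262×414/732 = 148.18033
  Other, Ill: 262×318/732 = 113.81967
Contributions (O − E)²/E:
  (164 − 210.95902)²/210.95902 = 10.4530
  (209 − 162.04098)²/162.04098 = 13.6086
  (42 − 54.86066)²/54.86066 = 3.0148
  (55 − 42.13934)²/42.13934 = 3.9250
  (208 − 148.18033)²/148.18033 = 24.1489
  (54 − 113.81967)²/113.81967 = 31.4391
χ² = 10.4530 + 13.6086 + 3.0148 + 3.9250 + 24.1489 + 31.4391 = 86.589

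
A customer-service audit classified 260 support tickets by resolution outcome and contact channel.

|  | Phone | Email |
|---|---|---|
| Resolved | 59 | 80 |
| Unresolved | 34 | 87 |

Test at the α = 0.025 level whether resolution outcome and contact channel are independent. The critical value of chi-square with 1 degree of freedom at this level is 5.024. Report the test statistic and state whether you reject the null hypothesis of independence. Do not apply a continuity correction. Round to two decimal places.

5.80; reject H₀

Row totals: 139, 121. Column totals: 93, 167. Grand total N = 260.
Expected counts (row total × column total / N):
  Resolved, Phone: 139×93/260 = 49.719
  Resolved, Email: 139×167/260 = 89.281
  Unresolved, Phone: 121×93/260 = 43.281
  Unresolved, Email: 121×167/260 = 77.719
Contributions (O − E)²/E:
  (59 − 49.719)²/49.719 = 1.7325
  (80 − 89.281)²/89.281 = 0.9648
  (34 − 43.281)²/43.281 = 1.9902
  (87 − 77.719)²/77.719 = 1.1083
χ² = 1.7325 + 0.9648 + 1.9902 + 1.1083 = 5.80
df = (2−1)(2−1) = 1. Since 5.80 > 5.024, reject the null hypothesis of independence at α = 0.025.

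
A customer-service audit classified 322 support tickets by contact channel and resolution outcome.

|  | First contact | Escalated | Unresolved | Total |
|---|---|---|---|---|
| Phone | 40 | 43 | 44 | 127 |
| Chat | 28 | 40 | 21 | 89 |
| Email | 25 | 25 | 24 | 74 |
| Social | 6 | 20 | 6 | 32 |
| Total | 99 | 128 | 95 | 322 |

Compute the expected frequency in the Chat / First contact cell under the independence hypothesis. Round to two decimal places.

27.36

Row total (Chat) = 89; column total (First contact) = 99; grand total N = 322.
Expected count = (row total × column total) / N = 89 × 99 / 322 = 27.36.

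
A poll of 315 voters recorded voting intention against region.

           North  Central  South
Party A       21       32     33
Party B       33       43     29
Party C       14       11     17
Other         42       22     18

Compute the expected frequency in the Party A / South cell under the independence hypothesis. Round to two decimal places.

26.48

Row total (Party A) = 86; column total (South) = 97; grand total N = 315.
Expected count = (row total × column total) / N = 86 × 97 / 315 = 26.48.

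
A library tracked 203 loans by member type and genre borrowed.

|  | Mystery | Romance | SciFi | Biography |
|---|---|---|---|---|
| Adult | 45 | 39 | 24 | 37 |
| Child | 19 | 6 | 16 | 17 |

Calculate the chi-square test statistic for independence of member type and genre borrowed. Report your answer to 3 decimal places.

Row totals: 145, 58. Column totals: 64, 45, 40, 54. Grand total N = 203.
Expected counts (row total × column total / N):
  Adult, Mystery: 145×64/203 = 45.7143
  Adult, Romance: 145×45/203 = 32.1429
  Adult, SciFi: 145×40/203 = 28.5714
  Adult, Biography: 145×54/203 = 38.5714
  Child, Mystery: 58×64/203 = 18.2857
  Child, Romance: 58×45/203 = 12.8571
  Child, SciFi: 58×40/203 = 11.4286
  Child, Biography: 58×54/203 = 15.4286
Contributions (O − E)²/E:
  (45 − 45.7143)²/45.7143 = 0.0112
  (39 − 32.1429)²/32.1429 = 1.4628
  (24 − 28.5714)²/28.5714 = 0.7314
  (37 − 38.5714)²/38.5714 = 0.0640
  (19 − 18.2857)²/18.2857 = 0.0279
  (6 − 12.8571)²/12.8571 = 3.6571
  (16 − 11.4286)²/11.4286 = 1.8285
  (17 − 15.4286)²/15.4286 = 0.1600
χ² = 0.0112 + 1.4628 + 0.7314 + 0.0640 + 0.0279 + 3.6571 + 1.8285 + 0.1600 = 7.943

7.943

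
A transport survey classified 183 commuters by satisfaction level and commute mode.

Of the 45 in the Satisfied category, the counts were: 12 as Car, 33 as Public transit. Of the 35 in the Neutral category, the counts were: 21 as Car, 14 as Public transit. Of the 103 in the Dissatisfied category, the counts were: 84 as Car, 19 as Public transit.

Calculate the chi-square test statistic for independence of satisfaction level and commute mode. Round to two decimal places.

41.21

Row totals: 45, 35, 103. Column totals: 117, 66. Grand total N = 183.
Expected counts (row total × column total / N):
  Satisfied, Car: 45×117/183 = 28.770
  Satisfied, Public transit: 45×66/183 = 16.230
  Neutral, Car: 35×117/183 = 22.377
  Neutral, Public transit: 35×66/183 = 12.623
  Dissatisfied, Car: 103×117/183 = 65.852
  Dissatisfied, Public transit: 103×66/183 = 37.148
Contributions (O − E)²/E:
  (12 − 28.770)²/28.770 = 9.7752
  (33 − 16.230)²/16.230 = 17.3280
  (21 − 22.377)²/22.377 = 0.0847
  (14 − 12.623)²/12.623 = 0.1502
  (84 − 65.852)²/65.852 = 5.0014
  (19 − 37.148)²/37.148 = 8.8659
χ² = 9.7752 + 17.3280 + 0.0847 + 0.1502 + 5.0014 + 8.8659 = 41.21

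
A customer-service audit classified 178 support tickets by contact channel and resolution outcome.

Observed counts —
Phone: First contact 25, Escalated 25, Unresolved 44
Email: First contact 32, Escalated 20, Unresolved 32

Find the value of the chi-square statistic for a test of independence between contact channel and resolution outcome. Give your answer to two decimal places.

Row totals: 94, 84. Column totals: 57, 45, 76. Grand total N = 178.
Expected counts (row total × column total / N):
  Phone, First contact: 94×57/178 = 30.101
  Phone, Escalated: 94×45/178 = 23.764
  Phone, Unresolved: 94×76/178 = 40.135
  Email, First contact: 84×57/178 = 26.899
  Email, Escalated: 84×45/178 = 21.236
  Email, Unresolved: 84×76/178 = 35.865
Contributions (O − E)²/E:
  (25 − 30.101)²/30.101 = 0.8644
  (25 − 23.764)²/23.764 = 0.0643
  (44 − 40.135)²/40.135 = 0.3722
  (32 − 26.899)²/26.899 = 0.9673
  (20 − 21.236)²/21.236 = 0.0719
  (32 − 35.865)²/35.865 = 0.4165
χ² = 0.8644 + 0.0643 + 0.3722 + 0.9673 + 0.0719 + 0.4165 = 2.76

2.76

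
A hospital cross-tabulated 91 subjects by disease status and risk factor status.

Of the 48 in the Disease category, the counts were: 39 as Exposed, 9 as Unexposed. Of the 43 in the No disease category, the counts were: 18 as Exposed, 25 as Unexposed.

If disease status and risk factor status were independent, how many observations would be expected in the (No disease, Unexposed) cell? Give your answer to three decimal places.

Row total (No disease) = 43; column total (Unexposed) = 34; grand total N = 91.
Expected count = (row total × column total) / N = 43 × 34 / 91 = 16.066.

16.066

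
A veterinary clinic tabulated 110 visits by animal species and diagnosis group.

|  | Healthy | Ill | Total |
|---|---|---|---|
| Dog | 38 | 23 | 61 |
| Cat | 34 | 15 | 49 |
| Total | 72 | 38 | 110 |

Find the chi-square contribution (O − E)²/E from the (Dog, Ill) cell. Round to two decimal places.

0.18

Row total (Dog) = 61; column total (Ill) = 38; N = 110.
Expected count E = 61 × 38 / 110 = 21.073.
Contribution = (O − E)²/E = (23 − 21.073)² / 21.073 = 0.18.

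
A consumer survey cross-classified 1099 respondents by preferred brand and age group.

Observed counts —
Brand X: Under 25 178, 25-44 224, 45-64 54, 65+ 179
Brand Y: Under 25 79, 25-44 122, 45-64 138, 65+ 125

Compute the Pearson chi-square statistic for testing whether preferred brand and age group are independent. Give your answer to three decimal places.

90.123

Row totals: 635, 464. Column totals: 257, 346, 192, 304. Grand total N = 1099.
Expected counts (row total × column total / N):
  Brand X, Under 25: 635×257/1099 = 148.4941
  Brand X, 25-44: 635×346/1099 = 199.9181
  Brand X, 45-64: 635×192/1099 = 110.9372
  Brand X, 65+: 635×304/1099 = 175.6506
  Brand Y, Under 25: 464×257/1099 = 108.5059
  Brand Y, 25-44: 464×346/1099 = 146.0819
  Brand Y, 45-64: 464×192/1099 = 81.0628
  Brand Y, 65+: 464×304/1099 = 128.3494
Contributions (O − E)²/E:
  (178 − 148.4941)²/148.4941 = 5.8628
  (224 − 199.9181)²/199.9181 = 2.9009
  (54 − 110.9372)²/110.9372 = 29.2223
  (179 − 175.6506)²/175.6506 = 0.0639
  (79 − 108.5059)²/108.5059 = 8.0235
  (122 − 146.0819)²/146.0819 = 3.9700
  (138 − 81.0628)²/81.0628 = 39.9918
  (125 − 128.3494)²/128.3494 = 0.0874
χ² = 5.8628 + 2.9009 + 29.2223 + 0.0639 + 8.0235 + 3.9700 + 39.9918 + 0.0874 = 90.123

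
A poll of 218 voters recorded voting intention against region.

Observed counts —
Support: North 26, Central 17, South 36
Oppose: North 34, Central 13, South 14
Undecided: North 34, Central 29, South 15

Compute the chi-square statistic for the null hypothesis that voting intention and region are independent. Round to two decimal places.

Row totals: 79, 61, 78. Column totals: 94, 59, 65. Grand total N = 218.
Expected counts (row total × column total / N):
  Support, North: 79×94/218 = 34.064
  Support, Central: 79×59/218 = 21.381
  Support, South: 79×65/218 = 23.555
  Oppose, North: 61×94/218 = 26.303
  Oppose, Central: 61×59/218 = 16.509
  Oppose, South: 61×65/218 = 18.188
  Undecided, North: 78×94/218 = 33.633
  Undecided, Central: 78×59/218 = 21.110
  Undecided, South: 78×65/218 = 23.257
Contributions (O − E)²/E:
  (26 − 34.064)²/34.064 = 1.9090
  (17 − 21.381)²/21.381 = 0.8977
  (36 − 23.555)²/23.555 = 6.5752
  (34 − 26.303)²/26.303 = 2.2524
  (13 − 16.509)²/16.509 = 0.7458
  (14 − 18.188)²/18.188 = 0.9643
  (34 − 33.633)²/33.633 = 0.0040
  (29 − 21.110)²/21.110 = 2.9489
  (15 − 23.257)²/23.257 = 2.9315
χ² = 1.9090 + 0.8977 + 6.5752 + 2.2524 + 0.7458 + 0.9643 + 0.0040 + 2.9489 + 2.9315 = 19.23

19.23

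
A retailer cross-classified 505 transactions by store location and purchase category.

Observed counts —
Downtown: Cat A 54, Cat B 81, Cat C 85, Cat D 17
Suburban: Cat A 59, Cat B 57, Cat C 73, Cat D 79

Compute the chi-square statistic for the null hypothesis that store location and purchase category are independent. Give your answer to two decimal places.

Row totals: 237, 268. Column totals: 113, 138, 158, 96. Grand total N = 505.
Expected counts (row total × column total / N):
  Downtown, Cat A: 237×113/505 = 53.032
  Downtown, Cat B: 237×138/505 = 64.764
  Downtown, Cat C: 237×158/505 = 74.150
  Downtown, Cat D: 237×96/505 = 45.053
  Suburban, Cat A: 268×113/505 = 59.968
  Suburban, Cat B: 268×138/505 = 73.236
  Suburban, Cat C: 268×158/505 = 83.850
  Suburban, Cat D: 268×96/505 = 50.947
Contributions (O − E)²/E:
  (54 − 53.032)²/53.032 = 0.0177
  (81 − 64.764)²/64.764 = 4.0703
  (85 − 74.150)²/74.150 = 1.5876
  (17 − 45.053)²/45.053 = 17.4677
  (59 − 59.968)²/59.968 = 0.0156
  (57 − 73.236)²/73.236 = 3.5994
  (73 − 83.850)²/83.850 = 1.4040
  (79 − 50.947)²/50.947 = 15.4469
χ² = 0.0177 + 4.0703 + 1.5876 + 17.4677 + 0.0156 + 3.5994 + 1.4040 + 15.4469 = 43.61

43.61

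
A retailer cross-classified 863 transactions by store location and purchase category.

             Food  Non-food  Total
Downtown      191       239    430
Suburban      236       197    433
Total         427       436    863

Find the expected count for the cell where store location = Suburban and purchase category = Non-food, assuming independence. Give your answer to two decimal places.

Row total (Suburban) = 433; column total (Non-food) = 436; grand total N = 863.
Expected count = (row total × column total) / N = 433 × 436 / 863 = 218.76.

218.76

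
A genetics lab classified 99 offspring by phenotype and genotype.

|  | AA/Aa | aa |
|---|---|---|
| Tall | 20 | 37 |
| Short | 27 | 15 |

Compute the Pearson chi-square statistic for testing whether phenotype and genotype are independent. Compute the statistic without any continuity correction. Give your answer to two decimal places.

8.27

Row totals: 57, 42. Column totals: 47, 52. Grand total N = 99.
Expected counts (row total × column total / N):
  Tall, AA/Aa: 57×47/99 = 27.061
  Tall, aa: 57×52/99 = 29.939
  Short, AA/Aa: 42×47/99 = 19.939
  Short, aa: 42×52/99 = 22.061
Contributions (O − E)²/E:
  (20 − 27.061)²/27.061 = 1.8424
  (37 − 29.939)²/29.939 = 1.6653
  (27 − 19.939)²/19.939 = 2.5005
  (15 − 22.061)²/22.061 = 2.2600
χ² = 1.8424 + 1.6653 + 2.5005 + 2.2600 = 8.27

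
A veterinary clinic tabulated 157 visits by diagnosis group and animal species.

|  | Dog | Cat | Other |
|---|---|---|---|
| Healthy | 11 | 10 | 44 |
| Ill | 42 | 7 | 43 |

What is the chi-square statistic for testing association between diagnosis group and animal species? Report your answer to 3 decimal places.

14.457

Row totals: 65, 92. Column totals: 53, 17, 87. Grand total N = 157.
Expected counts (row total × column total / N):
  Healthy, Dog: 65×53/157 = 21.9427
  Healthy, Cat: 65×17/157 = 7.0382
  Healthy, Other: 65×87/157 = 36.0191
  Ill, Dog: 92×53/157 = 31.0573
  Ill, Cat: 92×17/157 = 9.9618
  Ill, Other: 92×87/157 = 50.9809
Contributions (O − E)²/E:
  (11 − 21.9427)²/21.9427 = 5.4571
  (10 − 7.0382)²/7.0382 = 1.2464
  (44 − 36.0191)²/36.0191 = 1.7684
  (42 − 31.0573)²/31.0573 = 3.8555
  (7 − 9.9618)²/9.9618 = 0.8806
  (43 − 50.9809)²/50.9809 = 1.2494
χ² = 5.4571 + 1.2464 + 1.7684 + 3.8555 + 0.8806 + 1.2494 = 14.457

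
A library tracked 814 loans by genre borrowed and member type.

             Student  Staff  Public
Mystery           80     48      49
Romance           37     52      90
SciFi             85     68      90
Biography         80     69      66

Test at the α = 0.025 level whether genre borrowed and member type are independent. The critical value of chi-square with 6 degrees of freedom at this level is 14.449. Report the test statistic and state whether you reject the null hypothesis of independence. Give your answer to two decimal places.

32.38; reject H₀

Row totals: 177, 179, 243, 215. Column totals: 282, 237, 295. Grand total N = 814.
Expected counts (row total × column total / N):
  Mystery, Student: 177×282/814 = 61.319
  Mystery, Staff: 177×237/814 = 51.534
  Mystery, Public: 177×295/814 = 64.146
  Romance, Student: 179×282/814 = 62.012
  Romance, Staff: 179×237/814 = 52.117
  Romance, Public: 179×295/814 = 64.871
  SciFi, Student: 243×282/814 = 84.184
  SciFi, Staff: 243×237/814 = 70.751
  SciFi, Public: 243×295/814 = 88.065
  Biography, Student: 215×282/814 = 74.484
  Biography, Staff: 215×237/814 = 62.598
  Biography, Public: 215×295/814 = 77.918
Contributions (O − E)²/E:
  (80 − 61.319)²/61.319 = 5.6912
  (48 − 51.534)²/51.534 = 0.2423
  (49 − 64.146)²/64.146 = 3.5762
  (37 − 62.012)²/62.012 = 10.0884
  (52 − 52.117)²/52.117 = 0.0003
  (90 − 64.871)²/64.871 = 9.7342
  (85 − 84.184)²/84.184 = 0.0079
  (68 − 70.751)²/70.751 = 0.1070
  (90 − 88.065)²/88.065 = 0.0425
  (80 − 74.484)²/74.484 = 0.4085
  (69 − 62.598)²/62.598 = 0.6547
  (66 − 77.918)²/77.918 = 1.8229
χ² = 5.6912 + 0.2423 + 3.5762 + 10.0884 + 0.0003 + 9.7342 + 0.0079 + 0.1070 + 0.0425 + 0.4085 + 0.6547 + 1.8229 = 32.38
df = (4−1)(3−1) = 6. Since 32.38 > 14.449, reject the null hypothesis of independence at α = 0.025.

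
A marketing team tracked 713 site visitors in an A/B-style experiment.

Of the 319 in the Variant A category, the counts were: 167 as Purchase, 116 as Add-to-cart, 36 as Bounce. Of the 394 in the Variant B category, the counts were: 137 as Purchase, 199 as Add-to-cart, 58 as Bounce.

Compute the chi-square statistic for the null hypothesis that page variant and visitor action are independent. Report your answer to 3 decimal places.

22.337

Row totals: 319, 394. Column totals: 304, 315, 94. Grand total N = 713.
Expected counts (row total × column total / N):
  Variant A, Purchase: 319×304/713 = 136.0112
  Variant A, Add-to-cart: 319×315/713 = 140.9327
  Variant A, Bounce: 319×94/713 = 42.0561
  Variant B, Purchase: 394×304/713 = 167.9888
  Variant B, Add-to-cart: 394×315/713 = 174.0673
  Variant B, Bounce: 394×94/713 = 51.9439
Contributions (O − E)²/E:
  (167 − 136.0112)²/136.0112 = 7.0605
  (116 − 140.9327)²/140.9327 = 4.4109
  (36 − 42.0561)²/42.0561 = 0.8721
  (137 − 167.9888)²/167.9888 = 5.7165
  (199 − 174.0673)²/174.0673 = 3.5713
  (58 − 51.9439)²/51.9439 = 0.7061
χ² = 7.0605 + 4.4109 + 0.8721 + 5.7165 + 3.5713 + 0.7061 = 22.337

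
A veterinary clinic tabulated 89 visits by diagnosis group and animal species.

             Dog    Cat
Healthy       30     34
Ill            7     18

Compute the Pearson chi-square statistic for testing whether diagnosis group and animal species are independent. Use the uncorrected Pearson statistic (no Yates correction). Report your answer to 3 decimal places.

2.637

Row totals: 64, 25. Column totals: 37, 52. Grand total N = 89.
Expected counts (row total × column total / N):
  Healthy, Dog: 64×37/89 = 26.6067
  Healthy, Cat: 64×52/89 = 37.3933
  Ill, Dog: 25×37/89 = 10.3933
  Ill, Cat: 25×52/89 = 14.6067
Contributions (O − E)²/E:
  (30 − 26.6067)²/26.6067 = 0.4328
  (34 − 37.3933)²/37.3933 = 0.3079
  (7 − 10.3933)²/10.3933 = 1.1079
  (18 − 14.6067)²/14.6067 = 0.7883
χ² = 0.4328 + 0.3079 + 1.1079 + 0.7883 = 2.637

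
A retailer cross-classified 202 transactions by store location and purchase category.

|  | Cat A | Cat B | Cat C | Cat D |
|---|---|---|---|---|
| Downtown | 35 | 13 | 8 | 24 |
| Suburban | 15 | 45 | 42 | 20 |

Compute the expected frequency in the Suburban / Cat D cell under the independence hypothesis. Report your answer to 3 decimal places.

Row total (Suburban) = 122; column total (Cat D) = 44; grand total N = 202.
Expected count = (row total × column total) / N = 122 × 44 / 202 = 26.574.

26.574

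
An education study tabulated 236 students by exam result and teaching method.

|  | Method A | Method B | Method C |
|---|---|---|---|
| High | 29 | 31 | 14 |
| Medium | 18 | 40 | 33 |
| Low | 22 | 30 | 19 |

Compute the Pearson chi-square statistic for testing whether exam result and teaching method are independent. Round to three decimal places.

Row totals: 74, 91, 71. Column totals: 69, 101, 66. Grand total N = 236.
Expected counts (row total × column total / N):
  High, Method A: 74×69/236 = 21.6356
  High, Method B: 74×101/236 = 31.6695
  High, Method C: 74×66/236 = 20.6949
  Medium, Method A: 91×69/236 = 26.6059
  Medium, Method B: 91×101/236 = 38.9449
  Medium, Method C: 91×66/236 = 25.4492
  Low, Method A: 71×69/236 = 20.7585
  Low, Method B: 71×101/236 = 30.3856
  Low, Method C: 71×66/236 = 19.8559
Contributions (O − E)²/E:
  (29 − 21.6356)²/21.6356 = 2.5067
  (31 − 31.6695)²/31.6695 = 0.0142
  (14 − 20.6949)²/20.6949 = 2.1658
  (18 − 26.6059)²/26.6059 = 2.7837
  (40 − 38.9449)²/38.9449 = 0.0286
  (33 − 25.4492)²/25.4492 = 2.2403
  (22 − 20.7585)²/20.7585 = 0.0743
  (30 − 30.3856)²/30.3856 = 0.0049
  (19 − 19.8559)²/19.8559 = 0.0369
χ² = 2.5067 + 0.0142 + 2.1658 + 2.7837 + 0.0286 + 2.2403 + 0.0743 + 0.0049 + 0.0369 = 9.855

9.855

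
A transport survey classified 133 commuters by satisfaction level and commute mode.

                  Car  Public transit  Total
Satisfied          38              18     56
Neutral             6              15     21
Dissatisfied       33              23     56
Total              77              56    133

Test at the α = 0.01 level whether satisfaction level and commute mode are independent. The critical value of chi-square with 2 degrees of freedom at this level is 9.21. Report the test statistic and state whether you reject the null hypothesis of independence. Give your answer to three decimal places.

9.712; reject H₀

Grand total N = 133.
Expected counts (row total × column total / N):
  Satisfied, Car: 56×77/133 = 32.4211
  Satisfied, Public transit: 56×56/133 = 23.5789
  Neutral, Car: 21×77/133 = 12.1579
  Neutral, Public transit: 21×56/133 = 8.8421
  Dissatisfied, Car: 56×77/133 = 32.4211
  Dissatisfied, Public transit: 56×56/133 = 23.5789
Contributions (O − E)²/E:
  (38 − 32.4211)²/32.4211 = 0.9600
  (18 − 23.5789)²/23.5789 = 1.3200
  (6 − 12.1579)²/12.1579 = 3.1189
  (15 − 8.8421)²/8.8421 = 4.2885
  (33 − 32.4211)²/32.4211 = 0.0103
  (23 − 23.5789)²/23.5789 = 0.0142
χ² = 0.9600 + 1.3200 + 3.1189 + 4.2885 + 0.0103 + 0.0142 = 9.712
df = (3−1)(2−1) = 2. Since 9.712 > 9.21, reject the null hypothesis of independence at α = 0.01.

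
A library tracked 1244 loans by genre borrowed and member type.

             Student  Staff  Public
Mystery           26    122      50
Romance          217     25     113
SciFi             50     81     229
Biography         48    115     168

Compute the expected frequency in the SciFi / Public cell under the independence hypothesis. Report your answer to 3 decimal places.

162.058

Row total (SciFi) = 360; column total (Public) = 560; grand total N = 1244.
Expected count = (row total × column total) / N = 360 × 560 / 1244 = 162.058.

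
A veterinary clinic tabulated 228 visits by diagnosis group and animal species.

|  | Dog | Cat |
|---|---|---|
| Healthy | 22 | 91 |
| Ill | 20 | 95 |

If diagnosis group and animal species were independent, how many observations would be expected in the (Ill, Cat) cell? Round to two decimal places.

93.82

Row total (Ill) = 115; column total (Cat) = 186; grand total N = 228.
Expected count = (row total × column total) / N = 115 × 186 / 228 = 93.82.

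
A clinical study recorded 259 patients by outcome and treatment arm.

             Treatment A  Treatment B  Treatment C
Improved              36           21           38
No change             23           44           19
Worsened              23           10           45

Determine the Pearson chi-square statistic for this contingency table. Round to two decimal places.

Row totals: 95, 86, 78. Column totals: 82, 75, 102. Grand total N = 259.
Expected counts (row total × column total / N):
  Improved, Treatment A: 95×82/259 = 30.0772
  Improved, Treatment B: 95×75/259 = 27.5097
  Improved, Treatment C: 95×102/259 = 37.4131
  No change, Treatment A: 86×82/259 = 27.2278
  No change, Treatment B: 86×75/259 = 24.9035
  No change, Treatment C: 86×102/259 = 33.8687
  Worsened, Treatment A: 78×82/259 = 24.6950
  Worsened, Treatment B: 78×75/259 = 22.5869
  Worsened, Treatment C: 78×102/259 = 30.7181
Contributions (O − E)²/E:
  (36 − 30.0772)²/30.0772 = 1.1663
  (21 − 27.5097)²/27.5097 = 1.5404
  (38 − 37.4131)²/37.4131 = 0.0092
  (23 − 27.2278)²/27.2278 = 0.6565
  (44 − 24.9035)²/24.9035 = 14.6436
  (19 − 33.8687)²/33.8687 = 6.5275
  (23 − 24.6950)²/24.6950 = 0.1163
  (10 − 22.5869)²/22.5869 = 7.0142
  (45 − 30.7181)²/30.7181 = 6.6401
χ² = 1.1663 + 1.5404 + 0.0092 + 0.6565 + 14.6436 + 6.5275 + 0.1163 + 7.0142 + 6.6401 = 38.31

38.31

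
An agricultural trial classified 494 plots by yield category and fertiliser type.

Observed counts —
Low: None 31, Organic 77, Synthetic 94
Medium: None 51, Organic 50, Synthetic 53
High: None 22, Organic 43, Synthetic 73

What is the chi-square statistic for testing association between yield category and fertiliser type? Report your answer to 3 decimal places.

Row totals: 202, 154, 138. Column totals: 104, 170, 220. Grand total N = 494.
Expected counts (row total × column total / N):
  Low, None: 202×104/494 = 42.5263
  Low, Organic: 202×170/494 = 69.5142
  Low, Synthetic: 202×220/494 = 89.9595
  Medium, None: 154×104/494 = 32.4211
  Medium, Organic: 154×170/494 = 52.9960
  Medium, Synthetic: 154×220/494 = 68.5830
  High, None: 138×104/494 = 29.0526
  High, Organic: 138×170/494 = 47.4899
  High, Synthetic: 138×220/494 = 61.4575
Contributions (O − E)²/E:
  (31 − 42.5263)²/42.5263 = 3.1241
  (77 − 69.5142)²/69.5142 = 0.8061
  (94 − 89.9595)²/89.9595 = 0.1815
  (51 − 32.4211)²/32.4211 = 10.6466
  (50 − 52.9960)²/52.9960 = 0.1694
  (53 − 68.5830)²/68.5830 = 3.5407
  (22 − 29.0526)²/29.0526 = 1.7120
  (43 − 47.4899)²/47.4899 = 0.4245
  (73 − 61.4575)²/61.4575 = 2.1678
χ² = 3.1241 + 0.8061 + 0.1815 + 10.6466 + 0.1694 + 3.5407 + 1.7120 + 0.4245 + 2.1678 = 22.773

22.773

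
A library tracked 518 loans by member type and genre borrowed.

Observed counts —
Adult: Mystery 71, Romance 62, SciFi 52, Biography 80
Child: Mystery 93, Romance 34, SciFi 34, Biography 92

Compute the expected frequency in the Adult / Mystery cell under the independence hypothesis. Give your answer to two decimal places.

83.90

Row total (Adult) = 265; column total (Mystery) = 164; grand total N = 518.
Expected count = (row total × column total) / N = 265 × 164 / 518 = 83.90.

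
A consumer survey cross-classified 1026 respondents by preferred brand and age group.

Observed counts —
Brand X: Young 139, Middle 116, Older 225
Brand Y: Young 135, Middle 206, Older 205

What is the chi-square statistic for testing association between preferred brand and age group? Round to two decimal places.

Row totals: 480, 546. Column totals: 274, 322, 430. Grand total N = 1026.
Expected counts (row total × column total / N):
  Brand X, Young: 480×274/1026 = 128.187
  Brand X, Middle: 480×322/1026 = 150.643
  Brand X, Older: 480×430/1026 = 201.170
  Brand Y, Young: 546×274/1026 = 145.813
  Brand Y, Middle: 546×322/1026 = 171.357
  Brand Y, Older: 546×430/1026 = 228.830
Contributions (O − E)²/E:
  (139 − 128.187)²/128.187 = 0.9121
  (116 − 150.643)²/150.643 = 7.9668
  (225 − 201.170)²/201.170 = 2.8228
  (135 − 145.813)²/145.813 = 0.8019
  (206 − 171.357)²/171.357 = 7.0037
  (205 − 228.830)²/228.830 = 2.4816
χ² = 0.9121 + 7.9668 + 2.8228 + 0.8019 + 7.0037 + 2.4816 = 21.99

21.99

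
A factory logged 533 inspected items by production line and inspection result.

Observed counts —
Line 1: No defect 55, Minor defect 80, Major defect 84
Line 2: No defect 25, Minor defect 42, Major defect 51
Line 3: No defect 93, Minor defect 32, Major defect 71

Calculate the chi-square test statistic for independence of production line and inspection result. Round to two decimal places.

Row totals: 219, 118, 196. Column totals: 173, 154, 206. Grand total N = 533.
Expected counts (row total × column total / N):
  Line 1, No defect: 219×173/533 = 71.083
  Line 1, Minor defect: 219×154/533 = 63.276
  Line 1, Major defect: 219×206/533 = 84.642
  Line 2, No defect: 118×173/533 = 38.300
  Line 2, Minor defect: 118×154/533 = 34.094
  Line 2, Major defect: 118×206/533 = 45.606
  Line 3, No defect: 196×173/533 = 63.617
  Line 3, Minor defect: 196×154/533 = 56.630
  Line 3, Major defect: 196×206/533 = 75.752
Contributions (O − E)²/E:
  (55 − 71.083)²/71.083 = 3.6389
  (80 − 63.276)²/63.276 = 4.4202
  (84 − 84.642)²/84.642 = 0.0049
  (25 − 38.300)²/38.300 = 4.6185
  (42 − 34.094)²/34.094 = 1.8333
  (51 − 45.606)²/45.606 = 0.6380
  (93 − 63.617)²/63.617 = 13.5712
  (32 − 56.630)²/56.630 = 10.7123
  (71 − 75.752)²/75.752 = 0.2981
χ² = 3.6389 + 4.4202 + 0.0049 + 4.6185 + 1.8333 + 0.6380 + 13.5712 + 10.7123 + 0.2981 = 39.74

39.74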